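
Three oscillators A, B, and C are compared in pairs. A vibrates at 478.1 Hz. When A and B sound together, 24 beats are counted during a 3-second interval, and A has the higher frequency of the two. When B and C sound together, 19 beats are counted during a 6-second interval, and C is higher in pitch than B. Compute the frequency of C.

473.2667 Hz

A–B: Beat frequency = 24/3 = 8 Hz.
B is below A, so f_B = 478.1 − 8 = 470.1 Hz.
B–C: Beat frequency = 19/6 = 3.1667 Hz.
C is above B, so f_C = 470.1 + 3.1667 = 473.2667 Hz.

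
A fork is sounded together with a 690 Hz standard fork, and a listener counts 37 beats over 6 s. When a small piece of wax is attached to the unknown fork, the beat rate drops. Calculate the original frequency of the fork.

696.1667 Hz

Beat frequency = 37/6 = 6.1667 Hz.
|f − 690| = 6.1667, so the fork was at either 683.8333 Hz or 696.1667 Hz.
Loading a fork with wax lowers its frequency; the adjustment lowers the fork's frequency.
The beat rate fell, so the adjustment moved the fork toward 690 Hz — it must have started above the reference.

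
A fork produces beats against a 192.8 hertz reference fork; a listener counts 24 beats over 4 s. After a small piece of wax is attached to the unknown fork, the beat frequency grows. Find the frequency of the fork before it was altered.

Beat frequency = 24/4 = 6 Hz.
|f − 192.8| = 6, so the fork was at either 186.8 Hz or 198.8 Hz.
Loading a fork with wax lowers its frequency; the adjustment lowers the fork's frequency.
The beat rate rose, so the adjustment moved the fork further from 192.8 Hz — it was already below the reference.

186.8 Hz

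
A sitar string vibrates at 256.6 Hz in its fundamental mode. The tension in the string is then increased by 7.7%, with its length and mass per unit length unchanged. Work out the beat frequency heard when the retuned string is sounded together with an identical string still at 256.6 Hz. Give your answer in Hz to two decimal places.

For a string, f ∝ √T, so the new frequency is 256.6·√1.077 = 266.2959 Hz.
f_beat = |266.2959 − 256.6| = 9.70 Hz.

9.70 Hz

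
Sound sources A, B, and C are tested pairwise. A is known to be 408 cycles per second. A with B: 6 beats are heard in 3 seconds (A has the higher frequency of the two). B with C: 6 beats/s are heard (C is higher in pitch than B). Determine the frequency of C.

412 Hz

A–B: Beat frequency = 6/3 = 2 Hz.
B is below A, so f_B = 408 − 2 = 406 Hz.
C is above B, so f_C = 406 + 6 = 412 Hz.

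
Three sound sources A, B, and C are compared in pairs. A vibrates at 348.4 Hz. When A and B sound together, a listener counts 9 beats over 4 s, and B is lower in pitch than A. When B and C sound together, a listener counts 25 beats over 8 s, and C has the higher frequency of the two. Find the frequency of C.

A–B: Beat frequency = 9/4 = 2.25 Hz.
B is below A, so f_B = 348.4 − 2.25 = 346.15 Hz.
B–C: Beat frequency = 25/8 = 3.125 Hz.
C is above B, so f_C = 346.15 + 3.125 = 349.275 Hz.

349.275 Hz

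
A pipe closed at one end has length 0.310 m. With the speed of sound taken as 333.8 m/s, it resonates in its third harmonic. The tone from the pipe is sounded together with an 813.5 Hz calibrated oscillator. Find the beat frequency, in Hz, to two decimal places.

Closed pipe (odd harmonics): f_n = n·v/(4L) = 3·333.8/(4·0.310) = 807.5806 Hz.
f_beat = |807.5806 − 813.5| = 5.92 Hz.

5.92 Hz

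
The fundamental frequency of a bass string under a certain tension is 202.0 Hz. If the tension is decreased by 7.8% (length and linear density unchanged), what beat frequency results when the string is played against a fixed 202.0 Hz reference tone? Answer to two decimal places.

For a string, f ∝ √T, so the new frequency is 202.0·√0.922 = 193.9621 Hz.
f_beat = |193.9621 − 202.0| = 8.04 Hz.

8.04 Hz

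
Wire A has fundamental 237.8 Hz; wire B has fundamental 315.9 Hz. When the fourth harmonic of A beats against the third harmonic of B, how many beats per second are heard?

Fourth harmonic of the first: 4·237.8 = 951.2 Hz.
Third harmonic of the second: 3·315.9 = 947.7 Hz.
f_beat = |951.2 − 947.7| = 3.5 Hz.

3.5 Hz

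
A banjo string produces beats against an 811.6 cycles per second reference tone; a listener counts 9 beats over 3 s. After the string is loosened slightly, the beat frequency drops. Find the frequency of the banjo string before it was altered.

814.6 Hz

Beat frequency = 9/3 = 3 Hz.
|f − 811.6| = 3, so the banjo string was at either 808.6 Hz or 814.6 Hz.
Reducing tension lowers a string's frequency; the adjustment lowers the banjo string's frequency.
The beat rate fell, so the adjustment moved the banjo string toward 811.6 Hz — it must have started above the reference.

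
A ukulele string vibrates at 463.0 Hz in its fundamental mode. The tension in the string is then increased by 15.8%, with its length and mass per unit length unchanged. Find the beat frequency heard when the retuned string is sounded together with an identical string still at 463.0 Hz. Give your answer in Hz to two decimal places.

For a string, f ∝ √T, so the new frequency is 463.0·√1.158 = 498.2362 Hz.
f_beat = |498.2362 − 463.0| = 35.24 Hz.

35.24 Hz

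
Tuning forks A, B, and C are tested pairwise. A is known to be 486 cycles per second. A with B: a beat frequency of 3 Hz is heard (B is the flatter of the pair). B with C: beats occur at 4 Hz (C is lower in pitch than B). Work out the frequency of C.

B is below A, so f_B = 486 − 3 = 483 Hz.
C is below B, so f_C = 483 − 4 = 479 Hz.

479 Hz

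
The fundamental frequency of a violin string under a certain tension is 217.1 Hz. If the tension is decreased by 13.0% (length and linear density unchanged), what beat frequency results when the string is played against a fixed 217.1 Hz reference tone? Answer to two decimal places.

14.60 Hz

For a string, f ∝ √T, so the new frequency is 217.1·√0.870 = 202.4974 Hz.
f_beat = |202.4974 − 217.1| = 14.60 Hz.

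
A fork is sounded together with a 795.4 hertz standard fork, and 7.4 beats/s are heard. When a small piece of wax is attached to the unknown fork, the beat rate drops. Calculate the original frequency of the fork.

|f − 795.4| = 7.4, so the fork was at either 788 Hz or 802.8 Hz.
Loading a fork with wax lowers its frequency; the adjustment lowers the fork's frequency.
The beat rate fell, so the adjustment moved the fork toward 795.4 Hz — it must have started above the reference.

802.8 Hz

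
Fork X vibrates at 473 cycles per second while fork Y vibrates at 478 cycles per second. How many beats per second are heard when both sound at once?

5 Hz

Beats arise from superposition of two nearby frequencies; the beat rate is |f₁ − f₂|.
|473 − 478| = 5 Hz.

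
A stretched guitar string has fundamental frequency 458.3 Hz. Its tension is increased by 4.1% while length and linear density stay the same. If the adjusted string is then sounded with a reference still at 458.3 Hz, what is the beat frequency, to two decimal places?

9.30 Hz

For a string, f ∝ √T, so the new frequency is 458.3·√1.041 = 467.6008 Hz.
f_beat = |467.6008 − 458.3| = 9.30 Hz.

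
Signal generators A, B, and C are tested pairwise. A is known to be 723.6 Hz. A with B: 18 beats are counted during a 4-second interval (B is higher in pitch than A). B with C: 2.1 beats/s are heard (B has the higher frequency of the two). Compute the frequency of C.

726 Hz

A–B: Beat frequency = 18/4 = 4.5 Hz.
B is above A, so f_B = 723.6 + 4.5 = 728.1 Hz.
C is below B, so f_C = 728.1 − 2.1 = 726 Hz.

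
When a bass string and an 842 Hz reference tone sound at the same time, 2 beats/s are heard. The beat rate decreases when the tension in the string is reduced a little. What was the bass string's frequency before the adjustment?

844 Hz

|f − 842| = 2, so the bass string was at either 840 Hz or 844 Hz.
Lower tension means lower frequency; the adjustment lowers the bass string's frequency.
The beat rate fell, so the adjustment moved the bass string toward 842 Hz — it must have started above the reference.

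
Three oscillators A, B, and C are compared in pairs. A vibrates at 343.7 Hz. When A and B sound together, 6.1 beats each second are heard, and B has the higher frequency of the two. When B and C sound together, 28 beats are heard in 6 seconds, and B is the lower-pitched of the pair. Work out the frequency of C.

B is above A, so f_B = 343.7 + 6.1 = 349.8 Hz.
B–C: Beat frequency = 28/6 = 4.6667 Hz.
C is above B, so f_C = 349.8 + 4.6667 = 354.4667 Hz.

354.4667 Hz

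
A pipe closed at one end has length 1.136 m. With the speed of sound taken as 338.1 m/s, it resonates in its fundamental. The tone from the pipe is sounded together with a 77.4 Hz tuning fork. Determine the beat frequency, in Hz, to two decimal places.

Closed pipe (odd harmonics): f_n = n·v/(4L) = 1·338.1/(4·1.136) = 74.4058 Hz.
f_beat = |74.4058 − 77.4| = 2.99 Hz.

2.99 Hz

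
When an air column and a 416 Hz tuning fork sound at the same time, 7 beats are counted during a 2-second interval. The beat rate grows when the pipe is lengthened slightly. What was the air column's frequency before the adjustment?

Beat frequency = 7/2 = 3.5 Hz.
|f − 416| = 3.5, so the air column was at either 412.5 Hz or 419.5 Hz.
A longer pipe has a lower fundamental; the adjustment lowers the air column's frequency.
The beat rate rose, so the adjustment moved the air column further from 416 Hz — it was already below the reference.

412.5 Hz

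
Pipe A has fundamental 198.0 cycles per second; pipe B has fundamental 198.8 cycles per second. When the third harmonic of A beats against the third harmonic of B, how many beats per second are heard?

Third harmonic of the first: 3·198.0 = 594.0 Hz.
Third harmonic of the second: 3·198.8 = 596.4 Hz.
f_beat = |594.0 − 596.4| = 2.4 Hz.

2.4 Hz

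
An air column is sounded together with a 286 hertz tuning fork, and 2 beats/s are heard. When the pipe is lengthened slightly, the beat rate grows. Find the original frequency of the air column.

|f − 286| = 2, so the air column was at either 284 Hz or 288 Hz.
A longer pipe has a lower fundamental; the adjustment lowers the air column's frequency.
The beat rate rose, so the adjustment moved the air column further from 286 Hz — it was already below the reference.

284 Hz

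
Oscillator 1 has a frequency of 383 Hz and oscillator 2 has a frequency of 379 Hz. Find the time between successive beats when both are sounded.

f_beat = |383 − 379| = 4 Hz.
Beat period T = 1 / f_beat = 1 / 4 s.

0.250 s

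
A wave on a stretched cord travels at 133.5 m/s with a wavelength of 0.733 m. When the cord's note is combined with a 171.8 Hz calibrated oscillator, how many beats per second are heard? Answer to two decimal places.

Source frequency f = v/λ = 133.5/0.733 = 182.1282 Hz.
f_beat = |182.1282 − 171.8| = 10.33 Hz.

10.33 Hz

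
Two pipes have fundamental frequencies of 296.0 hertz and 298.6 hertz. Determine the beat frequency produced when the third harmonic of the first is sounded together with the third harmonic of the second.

7.8 Hz

Third harmonic of the first: 3·296.0 = 888.0 Hz.
Third harmonic of the second: 3·298.6 = 895.8 Hz.
f_beat = |888.0 − 895.8| = 7.8 Hz.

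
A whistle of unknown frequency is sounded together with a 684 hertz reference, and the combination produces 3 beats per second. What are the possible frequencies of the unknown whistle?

681 Hz or 687 Hz

|f − 684| = 3, so f = 684 ± 3.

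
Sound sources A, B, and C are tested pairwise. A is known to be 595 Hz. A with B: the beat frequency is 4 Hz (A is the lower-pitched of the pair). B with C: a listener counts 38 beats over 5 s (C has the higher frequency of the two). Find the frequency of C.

B is above A, so f_B = 595 + 4 = 599 Hz.
B–C: Beat frequency = 38/5 = 7.6 Hz.
C is above B, so f_C = 599 + 7.6 = 606.6 Hz.

606.6 Hz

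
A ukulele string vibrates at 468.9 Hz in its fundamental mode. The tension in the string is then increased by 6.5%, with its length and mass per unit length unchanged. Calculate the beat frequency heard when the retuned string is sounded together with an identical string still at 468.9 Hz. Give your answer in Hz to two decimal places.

For a string, f ∝ √T, so the new frequency is 468.9·√1.065 = 483.8993 Hz.
f_beat = |483.8993 − 468.9| = 15.00 Hz.

15.00 Hz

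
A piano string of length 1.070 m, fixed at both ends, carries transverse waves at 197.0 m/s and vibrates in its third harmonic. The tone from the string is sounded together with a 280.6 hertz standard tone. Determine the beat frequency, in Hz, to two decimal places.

For a string fixed at both ends, f_n = n·v/(2L) = 3·197.0/(2·1.070) = 276.1682 Hz.
f_beat = |276.1682 − 280.6| = 4.43 Hz.

4.43 Hz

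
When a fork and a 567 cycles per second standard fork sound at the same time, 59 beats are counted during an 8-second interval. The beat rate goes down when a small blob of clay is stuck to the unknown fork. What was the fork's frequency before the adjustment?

574.375 Hz

Beat frequency = 59/8 = 7.375 Hz.
|f − 567| = 7.375, so the fork was at either 559.625 Hz or 574.375 Hz.
Adding mass to a fork lowers its frequency; the adjustment lowers the fork's frequency.
The beat rate fell, so the adjustment moved the fork toward 567 Hz — it must have started above the reference.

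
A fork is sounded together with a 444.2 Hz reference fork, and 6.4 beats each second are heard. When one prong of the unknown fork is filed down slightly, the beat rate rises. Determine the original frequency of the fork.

450.6 Hz

|f − 444.2| = 6.4, so the fork was at either 437.8 Hz or 450.6 Hz.
Filing a prong removes mass and raises the fork's frequency; the adjustment raises the fork's frequency.
The beat rate rose, so the adjustment moved the fork further from 444.2 Hz — it was already above the reference.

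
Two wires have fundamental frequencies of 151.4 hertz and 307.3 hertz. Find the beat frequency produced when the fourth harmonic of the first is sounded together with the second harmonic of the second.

9.0 Hz

Fourth harmonic of the first: 4·151.4 = 605.6 Hz.
Second harmonic of the second: 2·307.3 = 614.6 Hz.
f_beat = |605.6 − 614.6| = 9.0 Hz.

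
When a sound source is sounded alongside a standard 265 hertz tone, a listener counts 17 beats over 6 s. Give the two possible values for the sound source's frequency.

262.1667 Hz or 267.8333 Hz

Beat frequency = 17/6 = 2.8333 Hz.
|f − 265| = 2.8333, so f = 265 ± 2.8333.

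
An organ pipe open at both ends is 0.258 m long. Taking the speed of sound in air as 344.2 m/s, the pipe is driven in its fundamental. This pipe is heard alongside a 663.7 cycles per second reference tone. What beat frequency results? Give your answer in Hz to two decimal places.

3.35 Hz

Open pipe: f_n = n·v/(2L) = 1·344.2/(2·0.258) = 667.0543 Hz.
f_beat = |667.0543 − 663.7| = 3.35 Hz.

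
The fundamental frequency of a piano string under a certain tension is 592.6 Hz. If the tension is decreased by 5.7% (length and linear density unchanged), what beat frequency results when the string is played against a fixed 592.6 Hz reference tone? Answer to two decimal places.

For a string, f ∝ √T, so the new frequency is 592.6·√0.943 = 575.4631 Hz.
f_beat = |575.4631 − 592.6| = 17.14 Hz.

17.14 Hz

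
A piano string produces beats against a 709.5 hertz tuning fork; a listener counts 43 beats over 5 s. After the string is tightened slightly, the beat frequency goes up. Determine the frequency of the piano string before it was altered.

Beat frequency = 43/5 = 8.6 Hz.
|f − 709.5| = 8.6, so the piano string was at either 700.9 Hz or 718.1 Hz.
Increasing tension raises a string's frequency; the adjustment raises the piano string's frequency.
The beat rate rose, so the adjustment moved the piano string further from 709.5 Hz — it was already above the reference.

718.1 Hz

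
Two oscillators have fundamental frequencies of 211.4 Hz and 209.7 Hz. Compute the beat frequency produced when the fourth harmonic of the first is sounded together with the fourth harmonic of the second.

6.8 Hz

Fourth harmonic of the first: 4·211.4 = 845.6 Hz.
Fourth harmonic of the second: 4·209.7 = 838.8 Hz.
f_beat = |845.6 − 838.8| = 6.8 Hz.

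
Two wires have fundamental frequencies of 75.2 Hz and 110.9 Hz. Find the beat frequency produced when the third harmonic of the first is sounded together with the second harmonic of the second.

Third harmonic of the first: 3·75.2 = 225.6 Hz.
Second harmonic of the second: 2·110.9 = 221.8 Hz.
f_beat = |225.6 − 221.8| = 3.8 Hz.

3.8 Hz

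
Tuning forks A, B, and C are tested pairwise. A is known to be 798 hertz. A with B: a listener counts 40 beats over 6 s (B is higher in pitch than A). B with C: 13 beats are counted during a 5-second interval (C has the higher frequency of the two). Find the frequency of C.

807.2667 Hz

A–B: Beat frequency = 40/6 = 6.6667 Hz.
B is above A, so f_B = 798 + 6.6667 = 804.6667 Hz.
B–C: Beat frequency = 13/5 = 2.6 Hz.
C is above B, so f_C = 804.6667 + 2.6 = 807.2667 Hz.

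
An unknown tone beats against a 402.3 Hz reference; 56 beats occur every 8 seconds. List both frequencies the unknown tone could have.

395.3 Hz or 409.3 Hz

Beat frequency = 56/8 = 7 Hz.
|f − 402.3| = 7, so f = 402.3 ± 7.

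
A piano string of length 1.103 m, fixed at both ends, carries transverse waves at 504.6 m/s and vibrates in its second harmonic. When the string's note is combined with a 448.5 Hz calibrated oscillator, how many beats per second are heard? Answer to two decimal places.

For a string fixed at both ends, f_n = n·v/(2L) = 2·504.6/(2·1.103) = 457.4796 Hz.
f_beat = |457.4796 − 448.5| = 8.98 Hz.

8.98 Hz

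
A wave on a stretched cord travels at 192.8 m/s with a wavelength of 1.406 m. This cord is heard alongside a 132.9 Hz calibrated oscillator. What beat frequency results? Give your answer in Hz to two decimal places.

4.23 Hz

Source frequency f = v/λ = 192.8/1.406 = 137.1266 Hz.
f_beat = |137.1266 − 132.9| = 4.23 Hz.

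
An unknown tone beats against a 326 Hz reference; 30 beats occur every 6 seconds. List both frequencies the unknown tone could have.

Beat frequency = 30/6 = 5 Hz.
|f − 326| = 5, so f = 326 ± 5.

321 Hz or 331 Hz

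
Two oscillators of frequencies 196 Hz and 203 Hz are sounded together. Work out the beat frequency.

Beats arise from superposition of two nearby frequencies; the beat rate is |f₁ − f₂|.
|196 − 203| = 7 Hz.

7 Hz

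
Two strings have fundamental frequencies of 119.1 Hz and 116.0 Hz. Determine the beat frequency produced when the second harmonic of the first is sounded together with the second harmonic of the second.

Second harmonic of the first: 2·119.1 = 238.2 Hz.
Second harmonic of the second: 2·116.0 = 232.0 Hz.
f_beat = |238.2 − 232.0| = 6.2 Hz.

6.2 Hz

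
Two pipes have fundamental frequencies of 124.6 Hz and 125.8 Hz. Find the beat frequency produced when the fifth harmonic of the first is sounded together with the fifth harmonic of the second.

Fifth harmonic of the first: 5·124.6 = 623.0 Hz.
Fifth harmonic of the second: 5·125.8 = 629.0 Hz.
f_beat = |623.0 − 629.0| = 6.0 Hz.

6.0 Hz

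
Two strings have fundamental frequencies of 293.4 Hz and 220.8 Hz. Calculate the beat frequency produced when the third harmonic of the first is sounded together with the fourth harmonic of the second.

Third harmonic of the first: 3·293.4 = 880.2 Hz.
Fourth harmonic of the second: 4·220.8 = 883.2 Hz.
f_beat = |880.2 − 883.2| = 3.0 Hz.

3.0 Hz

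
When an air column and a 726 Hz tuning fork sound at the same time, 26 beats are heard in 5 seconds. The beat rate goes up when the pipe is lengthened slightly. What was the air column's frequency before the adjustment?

Beat frequency = 26/5 = 5.2 Hz.
|f − 726| = 5.2, so the air column was at either 720.8 Hz or 731.2 Hz.
A longer pipe has a lower fundamental; the adjustment lowers the air column's frequency.
The beat rate rose, so the adjustment moved the air column further from 726 Hz — it was already below the reference.

720.8 Hz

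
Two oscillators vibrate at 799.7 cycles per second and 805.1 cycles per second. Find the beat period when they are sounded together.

f_beat = |799.7 − 805.1| = 5.4 Hz.
Beat period T = 1 / f_beat = 1 / 5.4 s.

0.185 s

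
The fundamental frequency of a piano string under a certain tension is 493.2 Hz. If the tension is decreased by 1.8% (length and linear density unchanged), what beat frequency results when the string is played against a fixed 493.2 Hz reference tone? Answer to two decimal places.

4.46 Hz

For a string, f ∝ √T, so the new frequency is 493.2·√0.982 = 488.7410 Hz.
f_beat = |488.7410 − 493.2| = 4.46 Hz.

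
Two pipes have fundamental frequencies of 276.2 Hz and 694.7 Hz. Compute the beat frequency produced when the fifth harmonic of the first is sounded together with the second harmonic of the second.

8.4 Hz

Fifth harmonic of the first: 5·276.2 = 1381.0 Hz.
Second harmonic of the second: 2·694.7 = 1389.4 Hz.
f_beat = |1381.0 − 1389.4| = 8.4 Hz.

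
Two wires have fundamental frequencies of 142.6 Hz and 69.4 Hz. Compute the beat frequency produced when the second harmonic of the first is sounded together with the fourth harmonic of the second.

Second harmonic of the first: 2·142.6 = 285.2 Hz.
Fourth harmonic of the second: 4·69.4 = 277.6 Hz.
f_beat = |285.2 − 277.6| = 7.6 Hz.

7.6 Hz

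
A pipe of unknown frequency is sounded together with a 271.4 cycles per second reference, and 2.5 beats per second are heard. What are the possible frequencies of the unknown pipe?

268.9 Hz or 273.9 Hz

|f − 271.4| = 2.5, so f = 271.4 ± 2.5.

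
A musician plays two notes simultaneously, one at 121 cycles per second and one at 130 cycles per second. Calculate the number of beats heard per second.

9 Hz

f_beat = |f₁ − f₂|.
|121 − 130| = 9 Hz.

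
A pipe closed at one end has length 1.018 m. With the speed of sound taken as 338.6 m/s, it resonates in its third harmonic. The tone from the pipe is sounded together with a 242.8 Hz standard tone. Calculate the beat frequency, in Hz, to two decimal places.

Closed pipe (odd harmonics): f_n = n·v/(4L) = 3·338.6/(4·1.018) = 249.4597 Hz.
f_beat = |249.4597 − 242.8| = 6.66 Hz.

6.66 Hz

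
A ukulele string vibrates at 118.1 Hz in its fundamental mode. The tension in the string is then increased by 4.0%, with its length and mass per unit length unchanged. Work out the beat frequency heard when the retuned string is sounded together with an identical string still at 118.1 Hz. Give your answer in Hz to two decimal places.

For a string, f ∝ √T, so the new frequency is 118.1·√1.040 = 120.4388 Hz.
f_beat = |120.4388 − 118.1| = 2.34 Hz.

2.34 Hz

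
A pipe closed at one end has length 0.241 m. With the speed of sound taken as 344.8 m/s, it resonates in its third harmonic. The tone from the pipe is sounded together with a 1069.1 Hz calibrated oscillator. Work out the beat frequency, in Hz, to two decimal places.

3.93 Hz

Closed pipe (odd harmonics): f_n = n·v/(4L) = 3·344.8/(4·0.241) = 1073.0290 Hz.
f_beat = |1073.0290 − 1069.1| = 3.93 Hz.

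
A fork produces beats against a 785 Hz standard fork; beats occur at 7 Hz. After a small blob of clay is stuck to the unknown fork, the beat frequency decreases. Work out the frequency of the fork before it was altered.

792 Hz

|f − 785| = 7, so the fork was at either 778 Hz or 792 Hz.
Adding mass to a fork lowers its frequency; the adjustment lowers the fork's frequency.
The beat rate fell, so the adjustment moved the fork toward 785 Hz — it must have started above the reference.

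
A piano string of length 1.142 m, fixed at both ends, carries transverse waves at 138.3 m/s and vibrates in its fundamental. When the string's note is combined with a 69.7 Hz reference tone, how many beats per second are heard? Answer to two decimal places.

9.15 Hz

For a string fixed at both ends, f_n = n·v/(2L) = 1·138.3/(2·1.142) = 60.5517 Hz.
f_beat = |60.5517 − 69.7| = 9.15 Hz.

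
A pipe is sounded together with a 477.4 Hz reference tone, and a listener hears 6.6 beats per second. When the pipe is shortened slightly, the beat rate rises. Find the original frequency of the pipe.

484 Hz

|f − 477.4| = 6.6, so the pipe was at either 470.8 Hz or 484 Hz.
A shorter pipe has a higher fundamental; the adjustment raises the pipe's frequency.
The beat rate rose, so the adjustment moved the pipe further from 477.4 Hz — it was already above the reference.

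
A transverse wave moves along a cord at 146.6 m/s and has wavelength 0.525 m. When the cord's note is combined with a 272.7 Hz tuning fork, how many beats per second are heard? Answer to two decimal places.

Source frequency f = v/λ = 146.6/0.525 = 279.2381 Hz.
f_beat = |279.2381 − 272.7| = 6.54 Hz.

6.54 Hz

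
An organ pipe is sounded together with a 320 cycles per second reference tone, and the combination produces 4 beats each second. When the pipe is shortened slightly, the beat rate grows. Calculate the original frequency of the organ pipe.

324 Hz

|f − 320| = 4, so the organ pipe was at either 316 Hz or 324 Hz.
A shorter pipe has a higher fundamental; the adjustment raises the organ pipe's frequency.
The beat rate rose, so the adjustment moved the organ pipe further from 320 Hz — it was already above the reference.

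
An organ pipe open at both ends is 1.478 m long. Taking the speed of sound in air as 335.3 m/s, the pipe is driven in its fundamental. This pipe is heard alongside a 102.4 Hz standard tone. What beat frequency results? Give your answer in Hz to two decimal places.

Open pipe: f_n = n·v/(2L) = 1·335.3/(2·1.478) = 113.4303 Hz.
f_beat = |113.4303 − 102.4| = 11.03 Hz.

11.03 Hz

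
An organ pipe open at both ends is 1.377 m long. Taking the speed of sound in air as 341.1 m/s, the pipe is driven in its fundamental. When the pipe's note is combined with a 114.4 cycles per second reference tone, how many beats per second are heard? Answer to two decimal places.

9.46 Hz

Open pipe: f_n = n·v/(2L) = 1·341.1/(2·1.377) = 123.8562 Hz.
f_beat = |123.8562 − 114.4| = 9.46 Hz.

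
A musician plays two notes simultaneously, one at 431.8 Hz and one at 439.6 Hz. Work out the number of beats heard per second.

The beat frequency equals the magnitude of the frequency difference.
|431.8 − 439.6| = 7.8 Hz.

7.8 Hz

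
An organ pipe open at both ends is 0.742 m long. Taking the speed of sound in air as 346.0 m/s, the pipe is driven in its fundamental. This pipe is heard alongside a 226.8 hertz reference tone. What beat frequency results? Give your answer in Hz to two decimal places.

Open pipe: f_n = n·v/(2L) = 1·346.0/(2·0.742) = 233.1536 Hz.
f_beat = |233.1536 − 226.8| = 6.35 Hz.

6.35 Hz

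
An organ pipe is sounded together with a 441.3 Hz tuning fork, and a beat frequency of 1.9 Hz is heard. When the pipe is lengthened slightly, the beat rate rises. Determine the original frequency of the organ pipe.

439.4 Hz

|f − 441.3| = 1.9, so the organ pipe was at either 439.4 Hz or 443.2 Hz.
A longer pipe has a lower fundamental; the adjustment lowers the organ pipe's frequency.
The beat rate rose, so the adjustment moved the organ pipe further from 441.3 Hz — it was already below the reference.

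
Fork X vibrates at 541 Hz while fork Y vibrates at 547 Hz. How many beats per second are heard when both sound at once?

The beat frequency equals the magnitude of the frequency difference.
|541 − 547| = 6 Hz.

6 Hz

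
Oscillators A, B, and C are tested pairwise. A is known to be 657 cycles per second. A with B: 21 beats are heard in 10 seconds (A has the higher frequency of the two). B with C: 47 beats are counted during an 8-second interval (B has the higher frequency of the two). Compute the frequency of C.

649.025 Hz

A–B: Beat frequency = 21/10 = 2.1 Hz.
B is below A, so f_B = 657 − 2.1 = 654.9 Hz.
B–C: Beat frequency = 47/8 = 5.875 Hz.
C is below B, so f_C = 654.9 − 5.875 = 649.025 Hz.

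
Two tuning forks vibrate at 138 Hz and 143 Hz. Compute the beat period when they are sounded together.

f_beat = |138 − 143| = 5 Hz.
Beat period T = 1 / f_beat = 1 / 5 s.

0.200 s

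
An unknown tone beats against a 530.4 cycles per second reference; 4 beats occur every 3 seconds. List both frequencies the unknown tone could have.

Beat frequency = 4/3 = 1.3333 Hz.
|f − 530.4| = 1.3333, so f = 530.4 ± 1.3333.

529.0667 Hz or 531.7333 Hz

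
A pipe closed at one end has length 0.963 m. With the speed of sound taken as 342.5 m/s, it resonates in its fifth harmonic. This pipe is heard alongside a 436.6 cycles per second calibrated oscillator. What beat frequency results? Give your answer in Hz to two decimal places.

7.97 Hz

Closed pipe (odd harmonics): f_n = n·v/(4L) = 5·342.5/(4·0.963) = 444.5742 Hz.
f_beat = |444.5742 − 436.6| = 7.97 Hz.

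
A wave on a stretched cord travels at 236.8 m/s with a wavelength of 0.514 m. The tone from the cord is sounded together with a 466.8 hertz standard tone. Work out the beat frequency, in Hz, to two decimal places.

Source frequency f = v/λ = 236.8/0.514 = 460.7004 Hz.
f_beat = |460.7004 − 466.8| = 6.10 Hz.

6.10 Hz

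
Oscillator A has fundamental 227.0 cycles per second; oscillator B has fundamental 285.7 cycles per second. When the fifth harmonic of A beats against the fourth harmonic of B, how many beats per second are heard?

7.8 Hz

Fifth harmonic of the first: 5·227.0 = 1135.0 Hz.
Fourth harmonic of the second: 4·285.7 = 1142.8 Hz.
f_beat = |1135.0 − 1142.8| = 7.8 Hz.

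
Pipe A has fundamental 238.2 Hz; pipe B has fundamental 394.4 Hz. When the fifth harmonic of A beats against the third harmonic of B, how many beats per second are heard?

Fifth harmonic of the first: 5·238.2 = 1191.0 Hz.
Third harmonic of the second: 3·394.4 = 1183.2 Hz.
f_beat = |1191.0 − 1183.2| = 7.8 Hz.

7.8 Hz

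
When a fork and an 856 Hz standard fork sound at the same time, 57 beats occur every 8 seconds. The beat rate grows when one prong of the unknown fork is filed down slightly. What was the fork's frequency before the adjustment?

863.125 Hz

Beat frequency = 57/8 = 7.125 Hz.
|f − 856| = 7.125, so the fork was at either 848.875 Hz or 863.125 Hz.
Filing a prong removes mass and raises the fork's frequency; the adjustment raises the fork's frequency.
The beat rate rose, so the adjustment moved the fork further from 856 Hz — it was already above the reference.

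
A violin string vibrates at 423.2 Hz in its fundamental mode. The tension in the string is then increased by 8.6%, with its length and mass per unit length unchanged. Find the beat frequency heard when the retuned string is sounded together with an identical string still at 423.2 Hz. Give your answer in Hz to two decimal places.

17.82 Hz

For a string, f ∝ √T, so the new frequency is 423.2·√1.086 = 441.0223 Hz.
f_beat = |441.0223 − 423.2| = 17.82 Hz.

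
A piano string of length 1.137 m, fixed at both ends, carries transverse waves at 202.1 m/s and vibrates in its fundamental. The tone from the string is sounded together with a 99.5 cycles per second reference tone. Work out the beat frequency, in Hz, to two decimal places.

For a string fixed at both ends, f_n = n·v/(2L) = 1·202.1/(2·1.137) = 88.8742 Hz.
f_beat = |88.8742 − 99.5| = 10.63 Hz.

10.63 Hz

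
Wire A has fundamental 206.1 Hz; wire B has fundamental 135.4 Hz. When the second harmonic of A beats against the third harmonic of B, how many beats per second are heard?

6.0 Hz

Second harmonic of the first: 2·206.1 = 412.2 Hz.
Third harmonic of the second: 3·135.4 = 406.2 Hz.
f_beat = |412.2 − 406.2| = 6.0 Hz.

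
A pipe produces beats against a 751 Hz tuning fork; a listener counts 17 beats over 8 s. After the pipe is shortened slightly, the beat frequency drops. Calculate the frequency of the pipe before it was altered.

Beat frequency = 17/8 = 2.125 Hz.
|f − 751| = 2.125, so the pipe was at either 748.875 Hz or 753.125 Hz.
A shorter pipe has a higher fundamental; the adjustment raises the pipe's frequency.
The beat rate fell, so the adjustment moved the pipe toward 751 Hz — it must have started below the reference.

748.875 Hz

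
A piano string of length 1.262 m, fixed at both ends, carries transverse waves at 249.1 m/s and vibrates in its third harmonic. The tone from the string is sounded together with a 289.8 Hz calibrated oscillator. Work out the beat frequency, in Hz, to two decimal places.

For a string fixed at both ends, f_n = n·v/(2L) = 3·249.1/(2·1.262) = 296.0777 Hz.
f_beat = |296.0777 − 289.8| = 6.28 Hz.

6.28 Hz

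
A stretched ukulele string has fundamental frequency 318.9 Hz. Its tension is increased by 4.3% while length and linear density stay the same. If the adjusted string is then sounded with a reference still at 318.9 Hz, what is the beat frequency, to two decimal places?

6.78 Hz

For a string, f ∝ √T, so the new frequency is 318.9·√1.043 = 325.6842 Hz.
f_beat = |325.6842 − 318.9| = 6.78 Hz.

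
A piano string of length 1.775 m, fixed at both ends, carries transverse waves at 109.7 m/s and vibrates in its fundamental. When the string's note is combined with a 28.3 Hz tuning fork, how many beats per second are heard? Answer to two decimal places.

2.60 Hz

For a string fixed at both ends, f_n = n·v/(2L) = 1·109.7/(2·1.775) = 30.9014 Hz.
f_beat = |30.9014 − 28.3| = 2.60 Hz.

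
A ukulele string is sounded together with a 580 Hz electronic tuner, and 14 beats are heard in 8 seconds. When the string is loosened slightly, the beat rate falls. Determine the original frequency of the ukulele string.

Beat frequency = 14/8 = 1.75 Hz.
|f − 580| = 1.75, so the ukulele string was at either 578.25 Hz or 581.75 Hz.
Reducing tension lowers a string's frequency; the adjustment lowers the ukulele string's frequency.
The beat rate fell, so the adjustment moved the ukulele string toward 580 Hz — it must have started above the reference.

581.75 Hz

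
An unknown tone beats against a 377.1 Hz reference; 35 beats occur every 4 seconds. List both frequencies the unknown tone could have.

Beat frequency = 35/4 = 8.75 Hz.
|f − 377.1| = 8.75, so f = 377.1 ± 8.75.

368.35 Hz or 385.85 Hz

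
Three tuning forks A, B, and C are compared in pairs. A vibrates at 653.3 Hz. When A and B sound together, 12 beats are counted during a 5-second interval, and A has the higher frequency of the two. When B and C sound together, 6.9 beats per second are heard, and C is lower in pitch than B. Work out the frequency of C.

644 Hz

A–B: Beat frequency = 12/5 = 2.4 Hz.
B is below A, so f_B = 653.3 − 2.4 = 650.9 Hz.
C is below B, so f_C = 650.9 − 6.9 = 644 Hz.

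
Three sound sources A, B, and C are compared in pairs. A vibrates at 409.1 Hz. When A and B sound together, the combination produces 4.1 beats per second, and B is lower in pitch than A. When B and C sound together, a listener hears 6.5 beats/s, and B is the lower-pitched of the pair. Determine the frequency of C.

B is below A, so f_B = 409.1 − 4.1 = 405 Hz.
C is above B, so f_C = 405 + 6.5 = 411.5 Hz.

411.5 Hz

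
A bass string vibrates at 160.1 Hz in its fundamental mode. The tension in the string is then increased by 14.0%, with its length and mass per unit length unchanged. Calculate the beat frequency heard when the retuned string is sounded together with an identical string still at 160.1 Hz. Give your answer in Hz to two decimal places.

For a string, f ∝ √T, so the new frequency is 160.1·√1.140 = 170.9400 Hz.
f_beat = |170.9400 − 160.1| = 10.84 Hz.

10.84 Hz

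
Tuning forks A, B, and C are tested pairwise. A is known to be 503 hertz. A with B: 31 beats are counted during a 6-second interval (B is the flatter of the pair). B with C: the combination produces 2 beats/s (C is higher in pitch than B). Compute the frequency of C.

A–B: Beat frequency = 31/6 = 5.1667 Hz.
B is below A, so f_B = 503 − 5.1667 = 497.8333 Hz.
C is above B, so f_C = 497.8333 + 2 = 499.8333 Hz.

499.8333 Hz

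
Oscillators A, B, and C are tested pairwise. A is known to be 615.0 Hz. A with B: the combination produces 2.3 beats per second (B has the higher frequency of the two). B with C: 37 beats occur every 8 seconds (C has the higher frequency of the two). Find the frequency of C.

B is above A, so f_B = 615.0 + 2.3 = 617.3 Hz.
B–C: Beat frequency = 37/8 = 4.625 Hz.
C is above B, so f_C = 617.3 + 4.625 = 621.925 Hz.

621.925 Hz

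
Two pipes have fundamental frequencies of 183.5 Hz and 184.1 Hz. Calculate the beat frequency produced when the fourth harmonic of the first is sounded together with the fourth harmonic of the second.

Fourth harmonic of the first: 4·183.5 = 734.0 Hz.
Fourth harmonic of the second: 4·184.1 = 736.4 Hz.
f_beat = |734.0 − 736.4| = 2.4 Hz.

2.4 Hz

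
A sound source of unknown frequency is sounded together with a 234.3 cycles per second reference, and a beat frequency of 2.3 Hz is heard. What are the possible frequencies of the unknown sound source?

232 Hz or 236.6 Hz

|f − 234.3| = 2.3, so f = 234.3 ± 2.3.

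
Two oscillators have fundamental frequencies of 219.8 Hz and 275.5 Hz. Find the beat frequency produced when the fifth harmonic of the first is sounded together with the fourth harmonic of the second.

3.0 Hz

Fifth harmonic of the first: 5·219.8 = 1099.0 Hz.
Fourth harmonic of the second: 4·275.5 = 1102.0 Hz.
f_beat = |1099.0 − 1102.0| = 3.0 Hz.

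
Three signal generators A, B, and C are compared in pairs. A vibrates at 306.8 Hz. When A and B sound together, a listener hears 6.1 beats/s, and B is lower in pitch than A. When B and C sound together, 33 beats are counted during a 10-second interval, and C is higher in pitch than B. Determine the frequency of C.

B is below A, so f_B = 306.8 − 6.1 = 300.7 Hz.
B–C: Beat frequency = 33/10 = 3.3 Hz.
C is above B, so f_C = 300.7 + 3.3 = 304 Hz.

304 Hz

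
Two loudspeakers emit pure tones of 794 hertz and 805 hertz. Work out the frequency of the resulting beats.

f_beat = |f₁ − f₂|.
|794 − 805| = 11 Hz.

11 Hz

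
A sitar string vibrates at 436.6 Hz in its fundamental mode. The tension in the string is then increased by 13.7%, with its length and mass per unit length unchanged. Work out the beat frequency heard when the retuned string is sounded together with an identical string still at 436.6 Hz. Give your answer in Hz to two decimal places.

For a string, f ∝ √T, so the new frequency is 436.6·√1.137 = 465.5475 Hz.
f_beat = |465.5475 − 436.6| = 28.95 Hz.

28.95 Hz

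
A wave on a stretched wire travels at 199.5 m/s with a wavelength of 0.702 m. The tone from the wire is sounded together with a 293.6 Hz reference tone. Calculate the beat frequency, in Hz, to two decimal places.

9.41 Hz

Source frequency f = v/λ = 199.5/0.702 = 284.1880 Hz.
f_beat = |284.1880 − 293.6| = 9.41 Hz.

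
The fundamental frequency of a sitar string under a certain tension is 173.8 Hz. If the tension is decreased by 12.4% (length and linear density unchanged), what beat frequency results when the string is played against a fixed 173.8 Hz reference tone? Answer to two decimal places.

For a string, f ∝ √T, so the new frequency is 173.8·√0.876 = 162.6679 Hz.
f_beat = |162.6679 − 173.8| = 11.13 Hz.

11.13 Hz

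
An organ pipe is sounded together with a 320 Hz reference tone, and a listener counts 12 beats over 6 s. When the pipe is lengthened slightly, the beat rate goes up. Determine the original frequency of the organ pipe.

318 Hz

Beat frequency = 12/6 = 2 Hz.
|f − 320| = 2, so the organ pipe was at either 318 Hz or 322 Hz.
A longer pipe has a lower fundamental; the adjustment lowers the organ pipe's frequency.
The beat rate rose, so the adjustment moved the organ pipe further from 320 Hz — it was already below the reference.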